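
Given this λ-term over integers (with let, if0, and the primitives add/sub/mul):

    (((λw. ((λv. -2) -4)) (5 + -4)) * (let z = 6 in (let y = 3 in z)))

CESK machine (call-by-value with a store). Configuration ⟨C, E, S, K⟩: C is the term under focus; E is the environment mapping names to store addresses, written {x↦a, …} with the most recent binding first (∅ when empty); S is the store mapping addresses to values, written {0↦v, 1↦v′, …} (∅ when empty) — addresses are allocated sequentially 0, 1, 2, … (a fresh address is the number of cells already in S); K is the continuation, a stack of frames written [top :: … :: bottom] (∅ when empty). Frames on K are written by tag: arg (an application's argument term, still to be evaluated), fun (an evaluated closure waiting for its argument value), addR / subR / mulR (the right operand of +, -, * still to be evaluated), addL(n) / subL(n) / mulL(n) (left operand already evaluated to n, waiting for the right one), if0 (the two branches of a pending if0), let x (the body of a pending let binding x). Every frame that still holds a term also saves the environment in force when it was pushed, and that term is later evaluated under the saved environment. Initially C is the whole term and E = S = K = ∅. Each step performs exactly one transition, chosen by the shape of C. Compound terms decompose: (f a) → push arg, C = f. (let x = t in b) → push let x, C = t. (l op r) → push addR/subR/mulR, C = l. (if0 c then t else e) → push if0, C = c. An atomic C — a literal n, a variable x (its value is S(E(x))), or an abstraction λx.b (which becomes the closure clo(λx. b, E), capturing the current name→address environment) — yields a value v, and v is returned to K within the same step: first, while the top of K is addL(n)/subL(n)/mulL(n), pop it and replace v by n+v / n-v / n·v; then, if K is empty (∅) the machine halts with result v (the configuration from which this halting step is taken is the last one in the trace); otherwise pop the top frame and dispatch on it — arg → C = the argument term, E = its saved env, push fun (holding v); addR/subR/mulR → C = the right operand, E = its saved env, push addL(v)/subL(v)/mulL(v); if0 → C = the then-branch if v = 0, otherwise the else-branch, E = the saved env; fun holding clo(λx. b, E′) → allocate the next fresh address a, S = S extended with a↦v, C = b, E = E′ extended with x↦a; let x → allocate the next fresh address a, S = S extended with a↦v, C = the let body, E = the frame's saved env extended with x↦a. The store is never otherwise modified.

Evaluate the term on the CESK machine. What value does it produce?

[0] [C=(((λw. ((λv. -2) -4)) (5 + -4)) * (let z = 6 in (let y = 3 in z))) | E=∅ | S=∅ | K=∅]
[1] [C=((λw. ((λv. -2) -4)) (5 + -4)) | E=∅ | S=∅ | K=[mulR]]
[2] [C=(λw. ((λv. -2) -4)) | E=∅ | S=∅ | K=[arg :: mulR]]
[3] [C=(5 + -4) | E=∅ | S=∅ | K=[fun :: mulR]]
[4] [C=5 | E=∅ | S=∅ | K=[addR :: fun :: mulR]]
[5] [C=-4 | E=∅ | S=∅ | K=[addL(5) :: fun :: mulR]]
[6] [C=((λv. -2) -4) | E={w↦0} | S={0↦1} | K=[mulR]]
[7] [C=(λv. -2) | E={w↦0} | S={0↦1} | K=[arg :: mulR]]
[8] [C=-4 | E={w↦0} | S={0↦1} | K=[fun :: mulR]]
[9] [C=-2 | E={v↦1, w↦0} | S={0↦1, 1↦-4} | K=[mulR]]
[10] [C=(let z = 6 in (let y = 3 in z)) | E=∅ | S={0↦1, 1↦-4} | K=[mulL(-2)]]
[11] [C=6 | E=∅ | S={0↦1, 1↦-4} | K=[let z :: mulL(-2)]]
[12] [C=(let y = 3 in z) | E={z↦2} | S={0↦1, 1↦-4, 2↦6} | K=[mulL(-2)]]
[13] [C=3 | E={z↦2} | S={0↦1, 1↦-4, 2↦6} | K=[let y :: mulL(-2)]]
[14] [C=z | E={y↦3, z↦2} | S={0↦1, 1↦-4, 2↦6, 3↦3} | K=[mulL(-2)]]
→ final value -12

Answer: -12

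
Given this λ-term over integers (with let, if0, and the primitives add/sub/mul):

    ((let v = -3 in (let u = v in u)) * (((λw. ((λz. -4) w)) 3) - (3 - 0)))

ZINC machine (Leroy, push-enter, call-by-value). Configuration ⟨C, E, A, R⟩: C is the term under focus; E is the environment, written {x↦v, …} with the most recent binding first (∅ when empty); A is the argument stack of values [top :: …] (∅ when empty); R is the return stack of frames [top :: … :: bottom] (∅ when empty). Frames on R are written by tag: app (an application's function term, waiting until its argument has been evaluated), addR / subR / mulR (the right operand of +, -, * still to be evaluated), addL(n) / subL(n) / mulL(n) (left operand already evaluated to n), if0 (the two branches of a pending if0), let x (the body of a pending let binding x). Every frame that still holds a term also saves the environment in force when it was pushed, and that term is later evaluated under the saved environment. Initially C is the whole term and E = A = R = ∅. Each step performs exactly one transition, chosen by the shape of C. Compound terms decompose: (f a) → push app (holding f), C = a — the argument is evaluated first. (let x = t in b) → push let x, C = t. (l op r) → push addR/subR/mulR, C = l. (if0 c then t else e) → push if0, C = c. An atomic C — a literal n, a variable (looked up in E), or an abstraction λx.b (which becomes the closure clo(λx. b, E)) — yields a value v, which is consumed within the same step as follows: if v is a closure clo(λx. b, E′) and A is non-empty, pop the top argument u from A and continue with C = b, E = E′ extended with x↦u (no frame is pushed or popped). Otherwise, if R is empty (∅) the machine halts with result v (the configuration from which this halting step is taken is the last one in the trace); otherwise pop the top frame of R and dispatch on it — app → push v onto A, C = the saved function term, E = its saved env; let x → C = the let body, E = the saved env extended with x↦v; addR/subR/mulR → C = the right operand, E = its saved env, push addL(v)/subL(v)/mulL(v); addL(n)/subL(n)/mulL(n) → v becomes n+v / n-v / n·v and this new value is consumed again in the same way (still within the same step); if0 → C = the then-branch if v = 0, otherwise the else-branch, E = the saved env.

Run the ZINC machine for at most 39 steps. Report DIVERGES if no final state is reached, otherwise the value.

Answer: 21

Machine steps:
t=0: [C=((let v = -3 in (let u = v in u)) * (((λw. ((λz. -4) w)) 3) - (3 - 0))) | E=∅ | A=∅ | R=∅]
t=1: [C=(let v = -3 in (let u = v in u)) | E=∅ | A=∅ | R=[mulR]]
t=2: [C=-3 | E=∅ | A=∅ | R=[let v :: mulR]]
t=3: [C=(let u = v in u) | E={v↦-3} | A=∅ | R=[mulR]]
t=4: [C=v | E={v↦-3} | A=∅ | R=[let u :: mulR]]
t=5: [C=u | E={u↦-3, v↦-3} | A=∅ | R=[mulR]]
t=6: [C=(((λw. ((λz. -4) w)) 3) - (3 - 0)) | E=∅ | A=∅ | R=[mulL(-3)]]
t=7: [C=((λw. ((λz. -4) w)) 3) | E=∅ | A=∅ | R=[subR :: mulL(-3)]]
t=8: [C=3 | E=∅ | A=∅ | R=[app :: subR :: mulL(-3)]]
t=9: [C=(λw. ((λz. -4) w)) | E=∅ | A=[3] | R=[subR :: mulL(-3)]]
t=10: [C=((λz. -4) w) | E={w↦3} | A=∅ | R=[subR :: mulL(-3)]]
t=11: [C=w | E={w↦3} | A=∅ | R=[app :: subR :: mulL(-3)]]
t=12: [C=(λz. -4) | E={w↦3} | A=[3] | R=[subR :: mulL(-3)]]
t=13: [C=-4 | E={z↦3, w↦3} | A=∅ | R=[subR :: mulL(-3)]]
t=14: [C=(3 - 0) | E=∅ | A=∅ | R=[subL(-4) :: mulL(-3)]]
t=15: [C=3 | E=∅ | A=∅ | R=[subR :: subL(-4) :: mulL(-3)]]
t=16: [C=0 | E=∅ | A=∅ | R=[subL(3) :: subL(-4) :: mulL(-3)]]
→ final value 21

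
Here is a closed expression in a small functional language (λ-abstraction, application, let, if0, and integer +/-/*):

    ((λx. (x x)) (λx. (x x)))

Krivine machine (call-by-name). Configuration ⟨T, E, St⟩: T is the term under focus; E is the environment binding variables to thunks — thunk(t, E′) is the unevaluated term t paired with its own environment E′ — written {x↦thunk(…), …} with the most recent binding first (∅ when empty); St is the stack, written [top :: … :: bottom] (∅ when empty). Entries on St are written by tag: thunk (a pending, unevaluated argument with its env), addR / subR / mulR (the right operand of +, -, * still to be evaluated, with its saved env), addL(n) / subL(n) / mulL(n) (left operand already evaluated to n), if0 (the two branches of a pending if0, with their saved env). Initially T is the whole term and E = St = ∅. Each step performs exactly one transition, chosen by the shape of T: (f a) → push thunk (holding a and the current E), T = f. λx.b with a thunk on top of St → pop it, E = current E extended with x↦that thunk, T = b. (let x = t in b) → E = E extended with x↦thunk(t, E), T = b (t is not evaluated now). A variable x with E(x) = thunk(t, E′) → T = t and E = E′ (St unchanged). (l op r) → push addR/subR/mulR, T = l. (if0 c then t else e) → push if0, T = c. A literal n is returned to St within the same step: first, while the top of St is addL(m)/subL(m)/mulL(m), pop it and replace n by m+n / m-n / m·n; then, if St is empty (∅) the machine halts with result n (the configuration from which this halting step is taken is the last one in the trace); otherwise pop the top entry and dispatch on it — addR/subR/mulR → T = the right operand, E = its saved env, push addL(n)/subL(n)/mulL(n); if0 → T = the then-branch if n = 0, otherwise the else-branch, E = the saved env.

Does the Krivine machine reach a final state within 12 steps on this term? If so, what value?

Answer: DIVERGES (no final state within 12 steps)

Execution trace:
step 0: <T=((λx. (x x)) (λx. (x x))), E=∅, St=∅>
step 1: <T=(λx. (x x)), E=∅, St=[thunk]>
step 2: <T=(x x), E={x↦thunk((λx. (x x)), ∅)}, St=∅>
step 3: <T=x, E={x↦thunk((λx. (x x)), ∅)}, St=[thunk]>
step 4: <T=(λx. (x x)), E=∅, St=[thunk]>
step 5: <T=(x x), E={x↦thunk(x, {x↦thunk((λx. (x x)), ∅)})}, St=∅>
step 6: <T=x, E={x↦thunk(x, {x↦thunk((λx. (x x)), ∅)})}, St=[thunk]>
step 7: <T=x, E={x↦thunk((λx. (x x)), ∅)}, St=[thunk]>
step 8: <T=(λx. (x x)), E=∅, St=[thunk]>
step 9: <T=(x x), E={x↦thunk(x, {x↦thunk(x, {x↦thunk((λx. (x x)), ∅)})})}, St=∅>
step 10: <T=x, E={x↦thunk(x, {x↦thunk(x, {x↦thunk((λx. (x x)), ∅)})})}, St=[thunk]>
step 11: <T=x, E={x↦thunk(x, {x↦thunk((λx. (x x)), ∅)})}, St=[thunk]>
step 12: <T=x, E={x↦thunk((λx. (x x)), ∅)}, St=[thunk]>
→ 12 transitions taken and the configuration is still not final: no result within 12 steps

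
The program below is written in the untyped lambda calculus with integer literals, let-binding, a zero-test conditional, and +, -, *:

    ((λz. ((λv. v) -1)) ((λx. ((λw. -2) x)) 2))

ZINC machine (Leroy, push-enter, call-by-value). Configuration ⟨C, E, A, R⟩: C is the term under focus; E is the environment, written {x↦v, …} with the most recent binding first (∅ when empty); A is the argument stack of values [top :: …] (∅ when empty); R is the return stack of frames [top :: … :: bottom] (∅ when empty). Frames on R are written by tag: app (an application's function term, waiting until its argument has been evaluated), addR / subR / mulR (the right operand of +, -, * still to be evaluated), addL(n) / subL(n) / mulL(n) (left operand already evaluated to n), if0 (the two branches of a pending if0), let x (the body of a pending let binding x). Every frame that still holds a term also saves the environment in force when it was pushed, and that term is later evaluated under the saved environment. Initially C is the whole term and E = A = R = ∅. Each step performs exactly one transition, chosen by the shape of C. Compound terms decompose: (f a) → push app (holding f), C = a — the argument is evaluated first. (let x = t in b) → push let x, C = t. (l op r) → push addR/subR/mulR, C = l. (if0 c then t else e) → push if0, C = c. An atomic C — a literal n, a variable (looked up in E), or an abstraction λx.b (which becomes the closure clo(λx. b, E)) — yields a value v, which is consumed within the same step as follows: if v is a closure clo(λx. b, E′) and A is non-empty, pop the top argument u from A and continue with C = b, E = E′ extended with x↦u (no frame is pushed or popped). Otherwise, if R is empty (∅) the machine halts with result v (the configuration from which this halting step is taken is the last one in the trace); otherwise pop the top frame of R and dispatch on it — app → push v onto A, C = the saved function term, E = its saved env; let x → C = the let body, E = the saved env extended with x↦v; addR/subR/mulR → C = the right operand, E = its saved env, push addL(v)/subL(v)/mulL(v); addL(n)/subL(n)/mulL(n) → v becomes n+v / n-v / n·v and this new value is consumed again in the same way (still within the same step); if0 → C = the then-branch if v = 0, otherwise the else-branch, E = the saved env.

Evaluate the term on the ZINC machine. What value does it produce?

[0] ⟨C=((λz. ((λv. v) -1)) ((λx. ((λw. -2) x)) 2)); E=∅; A=∅; R=∅⟩
[1] ⟨C=((λx. ((λw. -2) x)) 2); E=∅; A=∅; R=[app]⟩
[2] ⟨C=2; E=∅; A=∅; R=[app :: app]⟩
[3] ⟨C=(λx. ((λw. -2) x)); E=∅; A=[2]; R=[app]⟩
[4] ⟨C=((λw. -2) x); E={x↦2}; A=∅; R=[app]⟩
[5] ⟨C=x; E={x↦2}; A=∅; R=[app :: app]⟩
[6] ⟨C=(λw. -2); E={x↦2}; A=[2]; R=[app]⟩
[7] ⟨C=-2; E={w↦2, x↦2}; A=∅; R=[app]⟩
[8] ⟨C=(λz. ((λv. v) -1)); E=∅; A=[-2]; R=∅⟩
[9] ⟨C=((λv. v) -1); E={z↦-2}; A=∅; R=∅⟩
[10] ⟨C=-1; E={z↦-2}; A=∅; R=[app]⟩
[11] ⟨C=(λv. v); E={z↦-2}; A=[-1]; R=∅⟩
[12] ⟨C=v; E={v↦-1, z↦-2}; A=∅; R=∅⟩
→ final value -1

Answer: -1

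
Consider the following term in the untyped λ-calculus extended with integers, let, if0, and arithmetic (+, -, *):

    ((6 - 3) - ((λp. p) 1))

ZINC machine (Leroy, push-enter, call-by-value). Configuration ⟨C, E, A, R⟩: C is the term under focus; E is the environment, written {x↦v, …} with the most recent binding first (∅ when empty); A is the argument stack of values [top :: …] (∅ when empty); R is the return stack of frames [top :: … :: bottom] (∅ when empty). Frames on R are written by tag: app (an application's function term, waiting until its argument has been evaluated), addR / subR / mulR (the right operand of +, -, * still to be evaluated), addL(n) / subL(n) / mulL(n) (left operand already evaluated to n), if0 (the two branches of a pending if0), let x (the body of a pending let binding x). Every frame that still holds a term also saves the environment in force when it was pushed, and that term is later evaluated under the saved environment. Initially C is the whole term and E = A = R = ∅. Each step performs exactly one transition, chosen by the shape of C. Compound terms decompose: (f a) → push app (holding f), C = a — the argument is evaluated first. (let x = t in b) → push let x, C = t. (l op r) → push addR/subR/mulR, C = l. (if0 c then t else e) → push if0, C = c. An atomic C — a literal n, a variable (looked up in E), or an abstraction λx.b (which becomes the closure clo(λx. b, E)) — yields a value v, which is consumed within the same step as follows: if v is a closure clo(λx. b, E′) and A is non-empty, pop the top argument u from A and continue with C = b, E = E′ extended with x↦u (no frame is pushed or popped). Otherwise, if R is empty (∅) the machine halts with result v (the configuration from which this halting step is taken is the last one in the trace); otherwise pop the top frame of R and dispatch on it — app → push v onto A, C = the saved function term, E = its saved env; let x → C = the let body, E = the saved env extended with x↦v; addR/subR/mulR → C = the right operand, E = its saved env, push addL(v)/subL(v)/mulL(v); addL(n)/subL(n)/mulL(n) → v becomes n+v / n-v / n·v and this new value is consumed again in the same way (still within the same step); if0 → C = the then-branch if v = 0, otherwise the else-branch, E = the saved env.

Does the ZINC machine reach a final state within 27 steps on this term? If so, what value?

[0] <C=((6 - 3) - ((λp. p) 1)), E=∅, A=∅, R=∅>
[1] <C=(6 - 3), E=∅, A=∅, R=[subR]>
[2] <C=6, E=∅, A=∅, R=[subR :: subR]>
[3] <C=3, E=∅, A=∅, R=[subL(6) :: subR]>
[4] <C=((λp. p) 1), E=∅, A=∅, R=[subL(3)]>
[5] <C=1, E=∅, A=∅, R=[app :: subL(3)]>
[6] <C=(λp. p), E=∅, A=[1], R=[subL(3)]>
[7] <C=p, E={p↦1}, A=∅, R=[subL(3)]>
→ final value 2

Answer: 2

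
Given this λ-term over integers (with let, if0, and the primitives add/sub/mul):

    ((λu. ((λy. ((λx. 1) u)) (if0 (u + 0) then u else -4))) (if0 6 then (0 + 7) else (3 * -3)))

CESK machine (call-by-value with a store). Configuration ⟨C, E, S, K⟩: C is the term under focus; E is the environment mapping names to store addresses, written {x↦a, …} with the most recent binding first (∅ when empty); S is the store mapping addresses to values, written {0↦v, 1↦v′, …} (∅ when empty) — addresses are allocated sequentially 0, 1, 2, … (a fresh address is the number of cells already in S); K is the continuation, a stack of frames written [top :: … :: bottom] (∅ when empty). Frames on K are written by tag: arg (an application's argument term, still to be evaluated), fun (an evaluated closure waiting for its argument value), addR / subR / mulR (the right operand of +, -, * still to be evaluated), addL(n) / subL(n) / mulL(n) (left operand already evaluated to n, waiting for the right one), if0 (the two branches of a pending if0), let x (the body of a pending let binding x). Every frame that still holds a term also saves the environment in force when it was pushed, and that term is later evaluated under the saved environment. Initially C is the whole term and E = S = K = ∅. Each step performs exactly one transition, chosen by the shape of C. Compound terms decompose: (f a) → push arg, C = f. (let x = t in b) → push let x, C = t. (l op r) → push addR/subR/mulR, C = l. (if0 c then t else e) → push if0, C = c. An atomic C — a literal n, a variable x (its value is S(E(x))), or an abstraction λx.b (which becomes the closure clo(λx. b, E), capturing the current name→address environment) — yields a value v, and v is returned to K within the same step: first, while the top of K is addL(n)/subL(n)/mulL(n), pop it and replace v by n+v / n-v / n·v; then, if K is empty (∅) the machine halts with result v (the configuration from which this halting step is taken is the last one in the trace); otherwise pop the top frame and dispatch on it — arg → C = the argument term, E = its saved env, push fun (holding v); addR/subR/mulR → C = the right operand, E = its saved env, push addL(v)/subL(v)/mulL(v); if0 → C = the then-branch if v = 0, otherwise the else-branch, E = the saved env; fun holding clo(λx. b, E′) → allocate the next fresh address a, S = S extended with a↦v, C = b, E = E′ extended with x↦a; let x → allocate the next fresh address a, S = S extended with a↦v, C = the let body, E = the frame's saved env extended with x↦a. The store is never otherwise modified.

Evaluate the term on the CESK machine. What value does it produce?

Answer: 1

Execution trace:
[0] ⟨C=((λu. ((λy. ((λx. 1) u)) (if0 (u + 0) then u else -4))) (if0 6 then (0 + 7) else (3 * -3))); E=∅; S=∅; K=∅⟩
[1] ⟨C=(λu. ((λy. ((λx. 1) u)) (if0 (u + 0) then u else -4))); E=∅; S=∅; K=[arg]⟩
[2] ⟨C=(if0 6 then (0 + 7) else (3 * -3)); E=∅; S=∅; K=[fun]⟩
[3] ⟨C=6; E=∅; S=∅; K=[if0 :: fun]⟩
[4] ⟨C=(3 * -3); E=∅; S=∅; K=[fun]⟩
[5] ⟨C=3; E=∅; S=∅; K=[mulR :: fun]⟩
[6] ⟨C=-3; E=∅; S=∅; K=[mulL(3) :: fun]⟩
[7] ⟨C=((λy. ((λx. 1) u)) (if0 (u + 0) then u else -4)); E={u↦0}; S={0↦-9}; K=∅⟩
[8] ⟨C=(λy. ((λx. 1) u)); E={u↦0}; S={0↦-9}; K=[arg]⟩
[9] ⟨C=(if0 (u + 0) then u else -4); E={u↦0}; S={0↦-9}; K=[fun]⟩
[10] ⟨C=(u + 0); E={u↦0}; S={0↦-9}; K=[if0 :: fun]⟩
[11] ⟨C=u; E={u↦0}; S={0↦-9}; K=[addR :: if0 :: fun]⟩
[12] ⟨C=0; E={u↦0}; S={0↦-9}; K=[addL(-9) :: if0 :: fun]⟩
[13] ⟨C=-4; E={u↦0}; S={0↦-9}; K=[fun]⟩
[14] ⟨C=((λx. 1) u); E={y↦1, u↦0}; S={0↦-9, 1↦-4}; K=∅⟩
[15] ⟨C=(λx. 1); E={y↦1, u↦0}; S={0↦-9, 1↦-4}; K=[arg]⟩
[16] ⟨C=u; E={y↦1, u↦0}; S={0↦-9, 1↦-4}; K=[fun]⟩
[17] ⟨C=1; E={x↦2, y↦1, u↦0}; S={0↦-9, 1↦-4, 2↦-9}; K=∅⟩
→ final value 1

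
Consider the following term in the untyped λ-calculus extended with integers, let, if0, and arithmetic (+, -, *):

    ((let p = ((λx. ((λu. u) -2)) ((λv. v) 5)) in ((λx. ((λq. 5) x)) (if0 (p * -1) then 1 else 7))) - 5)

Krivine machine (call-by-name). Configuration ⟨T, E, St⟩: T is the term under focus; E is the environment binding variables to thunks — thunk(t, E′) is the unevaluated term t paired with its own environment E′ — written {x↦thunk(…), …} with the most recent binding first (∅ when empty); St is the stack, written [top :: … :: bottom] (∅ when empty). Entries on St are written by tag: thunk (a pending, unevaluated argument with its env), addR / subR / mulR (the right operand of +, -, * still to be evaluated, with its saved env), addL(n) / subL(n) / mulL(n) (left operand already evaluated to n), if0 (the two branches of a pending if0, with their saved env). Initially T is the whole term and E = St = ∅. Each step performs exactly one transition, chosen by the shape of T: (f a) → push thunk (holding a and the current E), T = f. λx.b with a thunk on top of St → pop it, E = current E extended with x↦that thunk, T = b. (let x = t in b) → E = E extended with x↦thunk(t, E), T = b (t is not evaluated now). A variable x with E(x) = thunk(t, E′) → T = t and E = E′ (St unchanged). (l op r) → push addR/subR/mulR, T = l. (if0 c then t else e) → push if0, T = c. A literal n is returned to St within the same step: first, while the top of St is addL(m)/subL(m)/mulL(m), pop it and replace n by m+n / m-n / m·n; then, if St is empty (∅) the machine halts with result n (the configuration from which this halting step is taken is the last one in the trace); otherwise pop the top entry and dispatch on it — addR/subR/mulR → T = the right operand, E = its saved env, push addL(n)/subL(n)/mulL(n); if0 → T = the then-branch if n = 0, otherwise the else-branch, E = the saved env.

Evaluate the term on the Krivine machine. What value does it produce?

Answer: 0

Execution trace:
step 0: <T=((let p = ((λx. ((λu. u) -2)) ((λv. v) 5)) in ((λx. ((λq. 5) x)) (if0 (p * -1) then 1 else 7))) - 5), E=∅, St=∅>
step 1: <T=(let p = ((λx. ((λu. u) -2)) ((λv. v) 5)) in ((λx. ((λq. 5) x)) (if0 (p * -1) then 1 else 7))), E=∅, St=[subR]>
step 2: <T=((λx. ((λq. 5) x)) (if0 (p * -1) then 1 else 7)), E={p↦thunk(((λx. ((λu. u) -2)) ((λv. v) 5)), ∅)}, St=[subR]>
step 3: <T=(λx. ((λq. 5) x)), E={p↦thunk(((λx. ((λu. u) -2)) ((λv. v) 5)), ∅)}, St=[thunk :: subR]>
step 4: <T=((λq. 5) x), E={x↦thunk((if0 (p * -1) then 1 else 7), {p↦thunk(((λx. ((λu. u) -2)) ((λv. v) 5)), ∅)}), p↦thunk(((λx. ((λu. u) -2)) ((λv. v) 5)), ∅)}, St=[subR]>
step 5: <T=(λq. 5), E={x↦thunk((if0 (p * -1) then 1 else 7), {p↦thunk(((λx. ((λu. u) -2)) ((λv. v) 5)), ∅)}), p↦thunk(((λx. ((λu. u) -2)) ((λv. v) 5)), ∅)}, St=[thunk :: subR]>
step 6: <T=5, E={q↦thunk(x, {x↦thunk((if0 (p * -1) then 1 else 7), {p↦thunk(((λx. ((λu. u) -2)) ((λv. v) 5)), ∅)}), p↦thunk(((λx. ((λu. u) -2)) ((λv. v) 5)), ∅)}), x↦thunk((if0 (p * -1) then 1 else 7), {p↦thunk(((λx. ((λu. u) -2)) ((λv. v) 5)), ∅)}), p↦thunk(((λx. ((λu. u) -2)) ((λv. v) 5)), ∅)}, St=[subR]>
step 7: <T=5, E=∅, St=[subL(5)]>
→ final value 0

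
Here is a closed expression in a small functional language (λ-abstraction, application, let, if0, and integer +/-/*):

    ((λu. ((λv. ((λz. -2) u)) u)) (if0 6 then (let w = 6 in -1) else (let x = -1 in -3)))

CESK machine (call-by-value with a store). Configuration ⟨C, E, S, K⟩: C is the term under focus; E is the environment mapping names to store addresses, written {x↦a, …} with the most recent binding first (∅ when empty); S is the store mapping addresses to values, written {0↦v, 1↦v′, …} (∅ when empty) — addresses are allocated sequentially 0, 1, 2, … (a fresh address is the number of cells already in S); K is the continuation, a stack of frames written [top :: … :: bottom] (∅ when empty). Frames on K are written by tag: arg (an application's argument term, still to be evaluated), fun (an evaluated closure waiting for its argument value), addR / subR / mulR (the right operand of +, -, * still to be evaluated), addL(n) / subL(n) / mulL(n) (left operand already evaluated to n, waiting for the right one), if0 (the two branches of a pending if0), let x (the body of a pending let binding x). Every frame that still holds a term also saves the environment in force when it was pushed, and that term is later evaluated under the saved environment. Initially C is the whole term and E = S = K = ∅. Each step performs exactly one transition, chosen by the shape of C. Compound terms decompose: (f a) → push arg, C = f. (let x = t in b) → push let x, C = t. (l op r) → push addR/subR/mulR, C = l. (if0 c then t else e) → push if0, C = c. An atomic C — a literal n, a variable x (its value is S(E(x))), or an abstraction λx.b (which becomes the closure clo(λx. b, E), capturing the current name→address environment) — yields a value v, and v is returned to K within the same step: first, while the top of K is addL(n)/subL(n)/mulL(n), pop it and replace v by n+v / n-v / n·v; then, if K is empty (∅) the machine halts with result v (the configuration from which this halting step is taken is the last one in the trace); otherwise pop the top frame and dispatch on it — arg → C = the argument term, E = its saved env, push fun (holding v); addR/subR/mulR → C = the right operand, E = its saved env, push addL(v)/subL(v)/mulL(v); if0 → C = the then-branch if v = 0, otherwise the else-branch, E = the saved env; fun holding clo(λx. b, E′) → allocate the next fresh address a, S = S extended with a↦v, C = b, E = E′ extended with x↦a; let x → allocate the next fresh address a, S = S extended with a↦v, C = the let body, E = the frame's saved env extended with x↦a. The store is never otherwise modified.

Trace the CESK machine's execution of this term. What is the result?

Answer: -2

Derivation:
[0] ⟨C=((λu. ((λv. ((λz. -2) u)) u)) (if0 6 then (let w = 6 in -1) else (let x = -1 in -3))); E=∅; S=∅; K=∅⟩
[1] ⟨C=(λu. ((λv. ((λz. -2) u)) u)); E=∅; S=∅; K=[arg]⟩
[2] ⟨C=(if0 6 then (let w = 6 in -1) else (let x = -1 in -3)); E=∅; S=∅; K=[fun]⟩
[3] ⟨C=6; E=∅; S=∅; K=[if0 :: fun]⟩
[4] ⟨C=(let x = -1 in -3); E=∅; S=∅; K=[fun]⟩
[5] ⟨C=-1; E=∅; S=∅; K=[let x :: fun]⟩
[6] ⟨C=-3; E={x↦0}; S={0↦-1}; K=[fun]⟩
[7] ⟨C=((λv. ((λz. -2) u)) u); E={u↦1}; S={0↦-1, 1↦-3}; K=∅⟩
[8] ⟨C=(λv. ((λz. -2) u)); E={u↦1}; S={0↦-1, 1↦-3}; K=[arg]⟩
[9] ⟨C=u; E={u↦1}; S={0↦-1, 1↦-3}; K=[fun]⟩
[10] ⟨C=((λz. -2) u); E={v↦2, u↦1}; S={0↦-1, 1↦-3, 2↦-3}; K=∅⟩
[11] ⟨C=(λz. -2); E={v↦2, u↦1}; S={0↦-1, 1↦-3, 2↦-3}; K=[arg]⟩
[12] ⟨C=u; E={v↦2, u↦1}; S={0↦-1, 1↦-3, 2↦-3}; K=[fun]⟩
[13] ⟨C=-2; E={z↦3, v↦2, u↦1}; S={0↦-1, 1↦-3, 2↦-3, 3↦-3}; K=∅⟩
→ final value -2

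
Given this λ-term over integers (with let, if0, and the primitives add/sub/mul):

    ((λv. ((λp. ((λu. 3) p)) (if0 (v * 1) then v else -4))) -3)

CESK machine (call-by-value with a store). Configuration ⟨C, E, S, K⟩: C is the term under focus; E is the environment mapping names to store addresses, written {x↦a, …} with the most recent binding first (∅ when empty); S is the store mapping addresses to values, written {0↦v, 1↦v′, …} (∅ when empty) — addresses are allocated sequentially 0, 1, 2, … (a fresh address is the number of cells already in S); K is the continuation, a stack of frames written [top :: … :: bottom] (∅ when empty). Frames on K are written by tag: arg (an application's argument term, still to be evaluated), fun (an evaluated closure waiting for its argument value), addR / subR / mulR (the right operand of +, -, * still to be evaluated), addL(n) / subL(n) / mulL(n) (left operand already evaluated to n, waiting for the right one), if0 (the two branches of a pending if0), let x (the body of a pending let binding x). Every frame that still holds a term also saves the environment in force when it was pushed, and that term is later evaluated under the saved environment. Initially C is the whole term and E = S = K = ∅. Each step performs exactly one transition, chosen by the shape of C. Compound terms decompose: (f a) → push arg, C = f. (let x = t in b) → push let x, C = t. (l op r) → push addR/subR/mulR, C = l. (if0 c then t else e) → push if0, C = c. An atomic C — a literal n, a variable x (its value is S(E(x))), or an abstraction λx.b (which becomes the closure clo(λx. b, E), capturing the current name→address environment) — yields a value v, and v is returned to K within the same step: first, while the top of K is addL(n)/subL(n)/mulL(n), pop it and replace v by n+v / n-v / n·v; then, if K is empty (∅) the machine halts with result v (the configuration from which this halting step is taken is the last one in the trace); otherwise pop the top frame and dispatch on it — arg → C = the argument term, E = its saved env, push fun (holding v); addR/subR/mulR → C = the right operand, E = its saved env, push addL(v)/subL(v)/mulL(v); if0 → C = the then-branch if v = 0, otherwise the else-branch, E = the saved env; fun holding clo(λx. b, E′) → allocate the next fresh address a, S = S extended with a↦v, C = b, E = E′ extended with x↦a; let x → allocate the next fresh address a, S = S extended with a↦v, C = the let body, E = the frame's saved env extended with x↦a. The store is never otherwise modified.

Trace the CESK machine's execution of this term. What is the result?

Answer: 3

Derivation:
step 0: [C=((λv. ((λp. ((λu. 3) p)) (if0 (v * 1) then v else -4))) -3) | E=∅ | S=∅ | K=∅]
step 1: [C=(λv. ((λp. ((λu. 3) p)) (if0 (v * 1) then v else -4))) | E=∅ | S=∅ | K=[arg]]
step 2: [C=-3 | E=∅ | S=∅ | K=[fun]]
step 3: [C=((λp. ((λu. 3) p)) (if0 (v * 1) then v else -4)) | E={v↦0} | S={0↦-3} | K=∅]
step 4: [C=(λp. ((λu. 3) p)) | E={v↦0} | S={0↦-3} | K=[arg]]
step 5: [C=(if0 (v * 1) then v else -4) | E={v↦0} | S={0↦-3} | K=[fun]]
step 6: [C=(v * 1) | E={v↦0} | S={0↦-3} | K=[if0 :: fun]]
step 7: [C=v | E={v↦0} | S={0↦-3} | K=[mulR :: if0 :: fun]]
step 8: [C=1 | E={v↦0} | S={0↦-3} | K=[mulL(-3) :: if0 :: fun]]
step 9: [C=-4 | E={v↦0} | S={0↦-3} | K=[fun]]
step 10: [C=((λu. 3) p) | E={p↦1, v↦0} | S={0↦-3, 1↦-4} | K=∅]
step 11: [C=(λu. 3) | E={p↦1, v↦0} | S={0↦-3, 1↦-4} | K=[arg]]
step 12: [C=p | E={p↦1, v↦0} | S={0↦-3, 1↦-4} | K=[fun]]
step 13: [C=3 | E={u↦2, p↦1, v↦0} | S={0↦-3, 1↦-4, 2↦-4} | K=∅]
→ final value 3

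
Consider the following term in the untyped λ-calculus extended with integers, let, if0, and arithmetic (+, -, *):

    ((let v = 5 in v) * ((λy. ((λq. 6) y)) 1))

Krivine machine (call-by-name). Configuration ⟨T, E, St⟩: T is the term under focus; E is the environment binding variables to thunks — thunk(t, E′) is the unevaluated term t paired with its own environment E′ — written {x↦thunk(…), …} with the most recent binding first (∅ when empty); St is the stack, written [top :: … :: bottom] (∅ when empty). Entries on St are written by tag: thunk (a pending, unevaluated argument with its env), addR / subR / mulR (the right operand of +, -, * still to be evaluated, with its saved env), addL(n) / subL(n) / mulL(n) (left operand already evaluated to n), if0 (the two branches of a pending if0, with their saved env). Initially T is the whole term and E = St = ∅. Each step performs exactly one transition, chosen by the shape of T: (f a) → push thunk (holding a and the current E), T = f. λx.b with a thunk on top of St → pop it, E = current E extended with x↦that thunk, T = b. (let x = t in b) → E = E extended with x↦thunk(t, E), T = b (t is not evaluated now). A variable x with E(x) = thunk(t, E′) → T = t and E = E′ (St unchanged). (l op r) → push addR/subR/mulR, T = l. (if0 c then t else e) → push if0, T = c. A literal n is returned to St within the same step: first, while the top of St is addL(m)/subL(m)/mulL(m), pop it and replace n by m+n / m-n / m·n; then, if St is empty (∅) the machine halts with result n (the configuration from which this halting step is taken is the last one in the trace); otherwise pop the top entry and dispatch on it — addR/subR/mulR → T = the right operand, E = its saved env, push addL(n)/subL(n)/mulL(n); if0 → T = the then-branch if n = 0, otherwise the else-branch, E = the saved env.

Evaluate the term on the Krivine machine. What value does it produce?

t=0: ⟨T=((let v = 5 in v) * ((λy. ((λq. 6) y)) 1)); E=∅; St=∅⟩
t=1: ⟨T=(let v = 5 in v); E=∅; St=[mulR]⟩
t=2: ⟨T=v; E={v↦thunk(5, ∅)}; St=[mulR]⟩
t=3: ⟨T=5; E=∅; St=[mulR]⟩
t=4: ⟨T=((λy. ((λq. 6) y)) 1); E=∅; St=[mulL(5)]⟩
t=5: ⟨T=(λy. ((λq. 6) y)); E=∅; St=[thunk :: mulL(5)]⟩
t=6: ⟨T=((λq. 6) y); E={y↦thunk(1, ∅)}; St=[mulL(5)]⟩
t=7: ⟨T=(λq. 6); E={y↦thunk(1, ∅)}; St=[thunk :: mulL(5)]⟩
t=8: ⟨T=6; E={q↦thunk(y, {y↦thunk(1, ∅)}), y↦thunk(1, ∅)}; St=[mulL(5)]⟩
→ final value 30

Answer: 30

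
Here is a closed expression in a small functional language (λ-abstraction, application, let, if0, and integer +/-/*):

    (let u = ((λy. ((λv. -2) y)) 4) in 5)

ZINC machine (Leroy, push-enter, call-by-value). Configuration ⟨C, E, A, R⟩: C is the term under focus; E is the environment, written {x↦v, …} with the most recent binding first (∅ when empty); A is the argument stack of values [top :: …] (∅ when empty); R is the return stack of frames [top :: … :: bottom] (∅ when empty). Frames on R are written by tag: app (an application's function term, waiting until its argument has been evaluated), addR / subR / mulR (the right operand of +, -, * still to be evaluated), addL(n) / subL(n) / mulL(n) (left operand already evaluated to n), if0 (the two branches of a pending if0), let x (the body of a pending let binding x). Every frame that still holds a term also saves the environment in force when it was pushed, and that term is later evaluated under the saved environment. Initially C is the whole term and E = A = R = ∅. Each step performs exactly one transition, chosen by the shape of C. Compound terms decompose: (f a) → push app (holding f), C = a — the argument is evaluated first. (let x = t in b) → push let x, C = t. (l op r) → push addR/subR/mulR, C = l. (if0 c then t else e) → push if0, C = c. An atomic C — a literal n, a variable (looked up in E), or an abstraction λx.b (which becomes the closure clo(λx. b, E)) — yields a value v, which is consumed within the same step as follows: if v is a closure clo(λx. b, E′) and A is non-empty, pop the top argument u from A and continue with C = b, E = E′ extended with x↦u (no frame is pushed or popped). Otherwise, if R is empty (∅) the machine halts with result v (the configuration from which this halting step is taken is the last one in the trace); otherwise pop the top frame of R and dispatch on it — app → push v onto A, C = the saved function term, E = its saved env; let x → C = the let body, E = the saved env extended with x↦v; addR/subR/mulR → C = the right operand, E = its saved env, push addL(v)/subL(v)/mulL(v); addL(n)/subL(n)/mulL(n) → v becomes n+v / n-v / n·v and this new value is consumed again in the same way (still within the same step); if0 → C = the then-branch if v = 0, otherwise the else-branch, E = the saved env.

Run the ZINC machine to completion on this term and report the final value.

Answer: 5

Execution trace:
0. <C=(let u = ((λy. ((λv. -2) y)) 4) in 5), E=∅, A=∅, R=∅>
1. <C=((λy. ((λv. -2) y)) 4), E=∅, A=∅, R=[let u]>
2. <C=4, E=∅, A=∅, R=[app :: let u]>
3. <C=(λy. ((λv. -2) y)), E=∅, A=[4], R=[let u]>
4. <C=((λv. -2) y), E={y↦4}, A=∅, R=[let u]>
5. <C=y, E={y↦4}, A=∅, R=[app :: let u]>
6. <C=(λv. -2), E={y↦4}, A=[4], R=[let u]>
7. <C=-2, E={v↦4, y↦4}, A=∅, R=[let u]>
8. <C=5, E={u↦-2}, A=∅, R=∅>
→ final value 5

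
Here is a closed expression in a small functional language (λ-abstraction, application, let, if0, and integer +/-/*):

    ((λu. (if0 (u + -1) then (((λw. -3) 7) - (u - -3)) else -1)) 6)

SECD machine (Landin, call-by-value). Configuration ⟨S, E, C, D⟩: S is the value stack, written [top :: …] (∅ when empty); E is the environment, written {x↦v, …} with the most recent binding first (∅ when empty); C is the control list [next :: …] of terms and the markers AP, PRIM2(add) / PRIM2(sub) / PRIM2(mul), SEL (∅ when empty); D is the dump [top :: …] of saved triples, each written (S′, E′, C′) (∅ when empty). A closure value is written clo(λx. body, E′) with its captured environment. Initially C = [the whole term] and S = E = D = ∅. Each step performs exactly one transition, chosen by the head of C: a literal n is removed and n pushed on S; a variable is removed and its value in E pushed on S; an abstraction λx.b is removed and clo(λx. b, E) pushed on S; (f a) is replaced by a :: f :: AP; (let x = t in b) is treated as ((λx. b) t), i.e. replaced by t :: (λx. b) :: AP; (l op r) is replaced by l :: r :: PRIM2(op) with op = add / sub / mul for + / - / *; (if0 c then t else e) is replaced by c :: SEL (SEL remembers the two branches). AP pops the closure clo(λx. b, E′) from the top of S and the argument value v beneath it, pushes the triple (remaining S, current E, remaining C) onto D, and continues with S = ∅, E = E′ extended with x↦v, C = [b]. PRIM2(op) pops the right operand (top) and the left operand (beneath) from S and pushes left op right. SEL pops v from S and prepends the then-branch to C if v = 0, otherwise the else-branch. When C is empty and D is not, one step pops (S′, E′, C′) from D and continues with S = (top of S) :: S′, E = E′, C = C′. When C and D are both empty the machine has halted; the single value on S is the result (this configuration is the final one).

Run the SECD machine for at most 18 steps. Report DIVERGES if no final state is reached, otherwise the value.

[0] <S=∅, E=∅, C=[((λu. (if0 (u + -1) then (((λw. -3) 7) - (u - -3)) else -1)) 6)], D=∅>
[1] <S=∅, E=∅, C=[6 :: (λu. (if0 (u + -1) then (((λw. -3) 7) - (u - -3)) else -1)) :: AP], D=∅>
[2] <S=[6], E=∅, C=[(λu. (if0 (u + -1) then (((λw. -3) 7) - (u - -3)) else -1)) :: AP], D=∅>
[3] <S=[clo(λu. (if0 (u + -1) then (((λw. -3) 7) - (u - -3)) else -1), ∅) :: 6], E=∅, C=[AP], D=∅>
[4] <S=∅, E={u↦6}, C=[(if0 (u + -1) then (((λw. -3) 7) - (u - -3)) else -1)], D=[(∅, ∅, ∅)]>
[5] <S=∅, E={u↦6}, C=[(u + -1) :: SEL], D=[(∅, ∅, ∅)]>
[6] <S=∅, E={u↦6}, C=[u :: -1 :: PRIM2(add) :: SEL], D=[(∅, ∅, ∅)]>
[7] <S=[6], E={u↦6}, C=[-1 :: PRIM2(add) :: SEL], D=[(∅, ∅, ∅)]>
[8] <S=[-1 :: 6], E={u↦6}, C=[PRIM2(add) :: SEL], D=[(∅, ∅, ∅)]>
[9] <S=[5], E={u↦6}, C=[SEL], D=[(∅, ∅, ∅)]>
[10] <S=∅, E={u↦6}, C=[-1], D=[(∅, ∅, ∅)]>
[11] <S=[-1], E={u↦6}, C=∅, D=[(∅, ∅, ∅)]>
[12] <S=[-1], E=∅, C=∅, D=∅>
→ final value -1

Answer: -1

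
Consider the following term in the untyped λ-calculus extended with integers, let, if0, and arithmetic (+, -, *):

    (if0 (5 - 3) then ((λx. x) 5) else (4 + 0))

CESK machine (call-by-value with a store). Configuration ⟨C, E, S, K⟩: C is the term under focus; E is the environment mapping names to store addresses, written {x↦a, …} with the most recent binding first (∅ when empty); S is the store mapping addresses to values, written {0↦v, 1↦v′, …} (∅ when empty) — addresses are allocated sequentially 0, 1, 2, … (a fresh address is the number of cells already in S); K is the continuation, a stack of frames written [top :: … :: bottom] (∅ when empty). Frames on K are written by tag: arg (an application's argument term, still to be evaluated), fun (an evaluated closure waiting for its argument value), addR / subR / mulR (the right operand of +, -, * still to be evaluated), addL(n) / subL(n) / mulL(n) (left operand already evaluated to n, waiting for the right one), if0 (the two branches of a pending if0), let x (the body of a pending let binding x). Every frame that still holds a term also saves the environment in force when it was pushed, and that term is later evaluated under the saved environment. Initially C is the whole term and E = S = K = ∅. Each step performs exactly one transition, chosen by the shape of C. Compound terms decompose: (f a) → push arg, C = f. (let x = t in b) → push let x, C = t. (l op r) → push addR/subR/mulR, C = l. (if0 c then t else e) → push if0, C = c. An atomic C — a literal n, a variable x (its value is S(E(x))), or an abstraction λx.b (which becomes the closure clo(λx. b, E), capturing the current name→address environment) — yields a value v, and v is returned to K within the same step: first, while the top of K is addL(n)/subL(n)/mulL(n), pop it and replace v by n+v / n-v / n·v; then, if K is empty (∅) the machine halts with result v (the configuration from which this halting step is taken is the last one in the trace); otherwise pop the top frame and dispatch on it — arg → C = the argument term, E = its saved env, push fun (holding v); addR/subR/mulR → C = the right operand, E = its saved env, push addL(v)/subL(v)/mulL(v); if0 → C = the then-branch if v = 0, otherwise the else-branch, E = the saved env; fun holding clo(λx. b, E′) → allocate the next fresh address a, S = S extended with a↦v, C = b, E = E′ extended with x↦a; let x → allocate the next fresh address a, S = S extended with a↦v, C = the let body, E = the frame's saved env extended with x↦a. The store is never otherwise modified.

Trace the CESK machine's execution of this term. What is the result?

t=0: ⟨C=(if0 (5 - 3) then ((λx. x) 5) else (4 + 0)); E=∅; S=∅; K=∅⟩
t=1: ⟨C=(5 - 3); E=∅; S=∅; K=[if0]⟩
t=2: ⟨C=5; E=∅; S=∅; K=[subR :: if0]⟩
t=3: ⟨C=3; E=∅; S=∅; K=[subL(5) :: if0]⟩
t=4: ⟨C=(4 + 0); E=∅; S=∅; K=∅⟩
t=5: ⟨C=4; E=∅; S=∅; K=[addR]⟩
t=6: ⟨C=0; E=∅; S=∅; K=[addL(4)]⟩
→ final value 4

Answer: 4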